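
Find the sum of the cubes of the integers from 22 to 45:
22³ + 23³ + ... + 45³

Use ∑_{k=1}^{n} k³ = [n(n+1)/2]², then subtract the first 21 terms.
∑_{k=1}^{45} k³ = [45×46/2]² = 1035² = 1071225
∑_{k=1}^{21} k³ = [21×22/2]² = 231² = 53361
∑_{k=22}^{45} k³ = 1071225 - 53361 = 1017864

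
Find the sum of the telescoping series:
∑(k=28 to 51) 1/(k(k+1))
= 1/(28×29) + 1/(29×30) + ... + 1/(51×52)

Partial fractions: 1/(k(k+1)) = 1/k - 1/(k+1)
The series telescopes:
= (1/28 - 1/29) + (1/29 - 1/30) + ... + (1/51 - 1/52)
= 1/28 - 1/52
= 3/182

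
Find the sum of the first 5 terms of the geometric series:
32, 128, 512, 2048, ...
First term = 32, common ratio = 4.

Sₙ = a(1 - rⁿ) / (1 - r)
S_5 = 32(1 - 4^5) / (1 - 4)
S_5 = 32(1 - 1024) / (-3)
S_5 = 10912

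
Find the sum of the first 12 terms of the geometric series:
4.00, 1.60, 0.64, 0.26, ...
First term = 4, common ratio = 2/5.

Sₙ = a(1 - rⁿ) / (1 - r)
S_12 = 4(1 - (2/5)^12) / (1 - (2/5))
S_12 = 4(1 - (4096/244140625)) / (3/5)
S_12 = 325515372/48828125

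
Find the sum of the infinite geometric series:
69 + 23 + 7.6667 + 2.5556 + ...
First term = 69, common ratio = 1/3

For |r| < 1, S = a / (1 - r)
S = 69 / (1 - (1/3))
S = 69 / (2/3)
S = 207/2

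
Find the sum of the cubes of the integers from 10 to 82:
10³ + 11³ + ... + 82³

Use ∑_{k=1}^{n} k³ = [n(n+1)/2]², then subtract the first 9 terms.
∑_{k=1}^{82} k³ = [82×83/2]² = 3403² = 11580409
∑_{k=1}^{9} k³ = [9×10/2]² = 45² = 2025
∑_{k=10}^{82} k³ = 11580409 - 2025 = 11578384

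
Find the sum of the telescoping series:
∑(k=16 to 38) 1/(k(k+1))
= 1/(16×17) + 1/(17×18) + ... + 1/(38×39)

Partial fractions: 1/(k(k+1)) = 1/k - 1/(k+1)
The series telescopes:
= (1/16 - 1/17) + (1/17 - 1/18) + ... + (1/38 - 1/39)
= 1/16 - 1/39
= 23/624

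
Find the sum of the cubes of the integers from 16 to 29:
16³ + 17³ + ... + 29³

Use ∑_{k=1}^{n} k³ = [n(n+1)/2]², then subtract the first 15 terms.
∑_{k=1}^{29} k³ = [29×30/2]² = 435² = 189225
∑_{k=1}^{15} k³ = [15×16/2]² = 120² = 14400
∑_{k=16}^{29} k³ = 189225 - 14400 = 174825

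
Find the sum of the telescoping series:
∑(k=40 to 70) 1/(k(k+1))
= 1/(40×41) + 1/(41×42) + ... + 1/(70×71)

Partial fractions: 1/(k(k+1)) = 1/k - 1/(k+1)
The series telescopes:
= (1/40 - 1/41) + (1/41 - 1/42) + ... + (1/70 - 1/71)
= 1/40 - 1/71
= 31/2840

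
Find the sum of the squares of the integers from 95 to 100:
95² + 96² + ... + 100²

Use ∑_{k=1}^{n} k² = n(n+1)(2n+1)/6, then subtract the first 94 terms.
∑_{k=1}^{100} k² = 100×101×201/6 = 338350
∑_{k=1}^{94} k² = 94×95×189/6 = 281295
∑_{k=95}^{100} k² = 338350 - 281295 = 57055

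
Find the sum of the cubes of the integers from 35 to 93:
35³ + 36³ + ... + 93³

Use ∑_{k=1}^{n} k³ = [n(n+1)/2]², then subtract the first 34 terms.
∑_{k=1}^{93} k³ = [93×94/2]² = 4371² = 19105641
∑_{k=1}^{34} k³ = [34×35/2]² = 595² = 354025
∑_{k=35}^{93} k³ = 19105641 - 354025 = 18751616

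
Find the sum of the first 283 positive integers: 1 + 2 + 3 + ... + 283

Formula: ∑k = n(n+1)/2
= 283×284/2
= 80372/2
= 40186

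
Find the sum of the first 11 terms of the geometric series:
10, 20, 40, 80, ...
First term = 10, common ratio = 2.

Sₙ = a(1 - rⁿ) / (1 - r)
S_11 = 10(1 - 2^11) / (1 - 2)
S_11 = 10(1 - 2048) / (-1)
S_11 = 20470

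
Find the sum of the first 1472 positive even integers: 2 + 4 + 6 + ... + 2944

Sum of first n even numbers = n(n+1)
= 1472×1473
= 2168256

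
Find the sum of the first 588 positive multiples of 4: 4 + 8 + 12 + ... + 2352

Factor out 4: = 4(1 + 2 + ... + 588) = 4 × n(n+1)/2
= 4 × 588×589/2
= 4 × 173166
= 692664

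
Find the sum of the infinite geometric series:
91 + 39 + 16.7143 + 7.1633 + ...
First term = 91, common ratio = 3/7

For |r| < 1, S = a / (1 - r)
S = 91 / (1 - (3/7))
S = 91 / (4/7)
S = 637/4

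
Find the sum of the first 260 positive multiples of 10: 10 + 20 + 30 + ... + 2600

Factor out 10: = 10(1 + 2 + ... + 260) = 10 × n(n+1)/2
= 10 × 260×261/2
= 10 × 33930
= 339300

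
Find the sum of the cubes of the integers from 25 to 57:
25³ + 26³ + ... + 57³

Use ∑_{k=1}^{n} k³ = [n(n+1)/2]², then subtract the first 24 terms.
∑_{k=1}^{57} k³ = [57×58/2]² = 1653² = 2732409
∑_{k=1}^{24} k³ = [24×25/2]² = 300² = 90000
∑_{k=25}^{57} k³ = 2732409 - 90000 = 2642409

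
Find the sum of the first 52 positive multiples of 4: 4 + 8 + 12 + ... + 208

Factor out 4: = 4(1 + 2 + ... + 52) = 4 × n(n+1)/2
= 4 × 52×53/2
= 4 × 1378
= 5512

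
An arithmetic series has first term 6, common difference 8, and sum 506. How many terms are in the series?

Using S = n/2 × [2a + (n-1)d]
506 = n/2 × [2(6) + (n-1)(8)]
506 = n/2 × [12 + 8n - 8]
1012 = n × [4 + 8n]
8n² + (4)n - 1012 = 0
Discriminant: Δ = (4)² - 4(8)(-1012) = 16 + 32384 = 32400
√Δ = 180
n = [-(4) + √Δ] / (2·8) = (-4 + 180) / 16 = 176 / 16 = 11
(The negative root is discarded since n must be a positive integer.)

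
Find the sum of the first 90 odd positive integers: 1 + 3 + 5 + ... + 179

Sum of first n odd numbers = n²
= 90²
= 8100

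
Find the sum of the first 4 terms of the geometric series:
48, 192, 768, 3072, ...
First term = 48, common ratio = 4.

Sₙ = a(1 - rⁿ) / (1 - r)
S_4 = 48(1 - 4^4) / (1 - 4)
S_4 = 48(1 - 256) / (-3)
S_4 = 4080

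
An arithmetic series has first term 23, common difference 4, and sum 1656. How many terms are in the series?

Using S = n/2 × [2a + (n-1)d]
1656 = n/2 × [2(23) + (n-1)(4)]
1656 = n/2 × [46 + 4n - 4]
3312 = n × [42 + 4n]
4n² + (42)n - 3312 = 0
Discriminant: Δ = (42)² - 4(4)(-3312) = 1764 + 52992 = 54756
√Δ = 234
n = [-(42) + √Δ] / (2·4) = (-42 + 234) / 8 = 192 / 8 = 24
(The negative root is discarded since n must be a positive integer.)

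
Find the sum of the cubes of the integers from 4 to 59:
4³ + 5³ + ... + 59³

Use ∑_{k=1}^{n} k³ = [n(n+1)/2]², then subtract the first 3 terms.
∑_{k=1}^{59} k³ = [59×60/2]² = 1770² = 3132900
∑_{k=1}^{3} k³ = [3×4/2]² = 6² = 36
∑_{k=4}^{59} k³ = 3132900 - 36 = 3132864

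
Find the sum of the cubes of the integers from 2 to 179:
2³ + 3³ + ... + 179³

Use ∑_{k=1}^{n} k³ = [n(n+1)/2]², then subtract the first 1 terms.
∑_{k=1}^{179} k³ = [179×180/2]² = 16110² = 259532100
∑_{k=1}^{1} k³ = [1×2/2]² = 1² = 1
∑_{k=2}^{179} k³ = 259532100 - 1 = 259532099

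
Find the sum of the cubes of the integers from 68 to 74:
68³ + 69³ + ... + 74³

Use ∑_{k=1}^{n} k³ = [n(n+1)/2]², then subtract the first 67 terms.
∑_{k=1}^{74} k³ = [74×75/2]² = 2775² = 7700625
∑_{k=1}^{67} k³ = [67×68/2]² = 2278² = 5189284
∑_{k=68}^{74} k³ = 7700625 - 5189284 = 2511341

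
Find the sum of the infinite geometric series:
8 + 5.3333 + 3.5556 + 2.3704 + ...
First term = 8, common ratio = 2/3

For |r| < 1, S = a / (1 - r)
S = 8 / (1 - (2/3))
S = 8 / (1/3)
S = 24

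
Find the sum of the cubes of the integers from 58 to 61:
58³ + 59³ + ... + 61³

Use ∑_{k=1}^{n} k³ = [n(n+1)/2]², then subtract the first 57 terms.
∑_{k=1}^{61} k³ = [61×62/2]² = 1891² = 3575881
∑_{k=1}^{57} k³ = [57×58/2]² = 1653² = 2732409
∑_{k=58}^{61} k³ = 3575881 - 2732409 = 843472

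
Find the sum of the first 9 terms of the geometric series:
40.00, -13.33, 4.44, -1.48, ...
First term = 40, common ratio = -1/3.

Sₙ = a(1 - rⁿ) / (1 - r)
S_9 = 40(1 - (-1/3)^9) / (1 - (-1/3))
S_9 = 40(1 - (-1/19683)) / (4/3)
S_9 = 196840/6561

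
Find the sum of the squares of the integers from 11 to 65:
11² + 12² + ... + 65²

Use ∑_{k=1}^{n} k² = n(n+1)(2n+1)/6, then subtract the first 10 terms.
∑_{k=1}^{65} k² = 65×66×131/6 = 93665
∑_{k=1}^{10} k² = 10×11×21/6 = 385
∑_{k=11}^{65} k² = 93665 - 385 = 93280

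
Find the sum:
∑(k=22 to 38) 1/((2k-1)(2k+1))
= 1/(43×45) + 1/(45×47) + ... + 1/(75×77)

Partial fractions: 1/((2k-1)(2k+1)) = (1/2)[1/(2k-1) - 1/(2k+1)]
The series telescopes:
= (1/2)[1/43 - 1/77]
= 17/3311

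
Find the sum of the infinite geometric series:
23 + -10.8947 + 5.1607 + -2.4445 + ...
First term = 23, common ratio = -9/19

For |r| < 1, S = a / (1 - r)
S = 23 / (1 - (-9/19))
S = 23 / (28/19)
S = 437/28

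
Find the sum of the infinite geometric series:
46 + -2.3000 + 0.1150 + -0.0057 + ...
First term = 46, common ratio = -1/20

For |r| < 1, S = a / (1 - r)
S = 46 / (1 - (-1/20))
S = 46 / (21/20)
S = 920/21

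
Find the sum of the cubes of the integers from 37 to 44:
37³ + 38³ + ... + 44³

Use ∑_{k=1}^{n} k³ = [n(n+1)/2]², then subtract the first 36 terms.
∑_{k=1}^{44} k³ = [44×45/2]² = 990² = 980100
∑_{k=1}^{36} k³ = [36×37/2]² = 666² = 443556
∑_{k=37}^{44} k³ = 980100 - 443556 = 536544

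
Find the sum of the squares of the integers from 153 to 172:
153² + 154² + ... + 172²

Use ∑_{k=1}^{n} k² = n(n+1)(2n+1)/6, then subtract the first 152 terms.
∑_{k=1}^{172} k² = 172×173×345/6 = 1710970
∑_{k=1}^{152} k² = 152×153×305/6 = 1182180
∑_{k=153}^{172} k² = 1710970 - 1182180 = 528790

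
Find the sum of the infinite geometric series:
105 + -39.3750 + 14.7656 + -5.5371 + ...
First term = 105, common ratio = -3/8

For |r| < 1, S = a / (1 - r)
S = 105 / (1 - (-3/8))
S = 105 / (11/8)
S = 840/11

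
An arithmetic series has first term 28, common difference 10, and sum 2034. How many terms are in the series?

Using S = n/2 × [2a + (n-1)d]
2034 = n/2 × [2(28) + (n-1)(10)]
2034 = n/2 × [56 + 10n - 10]
4068 = n × [46 + 10n]
10n² + (46)n - 4068 = 0
Discriminant: Δ = (46)² - 4(10)(-4068) = 2116 + 162720 = 164836
√Δ = 406
n = [-(46) + √Δ] / (2·10) = (-46 + 406) / 20 = 360 / 20 = 18
(The negative root is discarded since n must be a positive integer.)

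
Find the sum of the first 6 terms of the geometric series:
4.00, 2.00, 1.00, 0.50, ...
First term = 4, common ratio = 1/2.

Sₙ = a(1 - rⁿ) / (1 - r)
S_6 = 4(1 - (1/2)^6) / (1 - (1/2))
S_6 = 4(1 - (1/64)) / (1/2)
S_6 = 63/8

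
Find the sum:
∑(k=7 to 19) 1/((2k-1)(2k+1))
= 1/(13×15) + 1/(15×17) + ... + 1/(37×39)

Partial fractions: 1/((2k-1)(2k+1)) = (1/2)[1/(2k-1) - 1/(2k+1)]
The series telescopes:
= (1/2)[1/13 - 1/39]
= 1/39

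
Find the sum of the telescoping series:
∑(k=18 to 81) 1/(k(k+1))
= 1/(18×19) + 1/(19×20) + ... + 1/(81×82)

Partial fractions: 1/(k(k+1)) = 1/k - 1/(k+1)
The series telescopes:
= (1/18 - 1/19) + (1/19 - 1/20) + ... + (1/81 - 1/82)
= 1/18 - 1/82
= 16/369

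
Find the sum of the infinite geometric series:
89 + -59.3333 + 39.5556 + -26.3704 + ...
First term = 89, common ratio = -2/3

For |r| < 1, S = a / (1 - r)
S = 89 / (1 - (-2/3))
S = 89 / (5/3)
S = 267/5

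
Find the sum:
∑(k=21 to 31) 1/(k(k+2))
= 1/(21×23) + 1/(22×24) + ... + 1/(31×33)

Partial fractions: 1/(k(k+2)) = (1/2)[1/k - 1/(k+2)]
Telescoping leaves the first two and last two terms:
= (1/2)[1/21 + 1/22 - 1/32 - 1/33]
= 233/14784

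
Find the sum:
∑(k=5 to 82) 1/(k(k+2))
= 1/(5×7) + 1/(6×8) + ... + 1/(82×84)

Partial fractions: 1/(k(k+2)) = (1/2)[1/k - 1/(k+2)]
Telescoping leaves the first two and last two terms:
= (1/2)[1/5 + 1/6 - 1/83 - 1/84]
= 11947/69720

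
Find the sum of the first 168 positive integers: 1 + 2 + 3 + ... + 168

Formula: ∑k = n(n+1)/2
= 168×169/2
= 28392/2
= 14196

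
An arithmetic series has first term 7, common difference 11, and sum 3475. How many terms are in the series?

Using S = n/2 × [2a + (n-1)d]
3475 = n/2 × [2(7) + (n-1)(11)]
3475 = n/2 × [14 + 11n - 11]
6950 = n × [3 + 11n]
11n² + (3)n - 6950 = 0
Discriminant: Δ = (3)² - 4(11)(-6950) = 9 + 305800 = 305809
√Δ = 553
n = [-(3) + √Δ] / (2·11) = (-3 + 553) / 22 = 550 / 22 = 25
(The negative root is discarded since n must be a positive integer.)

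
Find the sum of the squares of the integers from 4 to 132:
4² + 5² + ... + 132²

Use ∑_{k=1}^{n} k² = n(n+1)(2n+1)/6, then subtract the first 3 terms.
∑_{k=1}^{132} k² = 132×133×265/6 = 775390
∑_{k=1}^{3} k² = 3×4×7/6 = 14
∑_{k=4}^{132} k² = 775390 - 14 = 775376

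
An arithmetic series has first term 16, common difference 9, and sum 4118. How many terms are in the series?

Using S = n/2 × [2a + (n-1)d]
4118 = n/2 × [2(16) + (n-1)(9)]
4118 = n/2 × [32 + 9n - 9]
8236 = n × [23 + 9n]
9n² + (23)n - 8236 = 0
Discriminant: Δ = (23)² - 4(9)(-8236) = 529 + 296496 = 297025
√Δ = 545
n = [-(23) + √Δ] / (2·9) = (-23 + 545) / 18 = 522 / 18 = 29
(The negative root is discarded since n must be a positive integer.)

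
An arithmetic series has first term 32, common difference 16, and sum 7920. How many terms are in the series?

Using S = n/2 × [2a + (n-1)d]
7920 = n/2 × [2(32) + (n-1)(16)]
7920 = n/2 × [64 + 16n - 16]
15840 = n × [48 + 16n]
16n² + (48)n - 15840 = 0
Discriminant: Δ = (48)² - 4(16)(-15840) = 2304 + 1013760 = 1016064
√Δ = 1008
n = [-(48) + √Δ] / (2·16) = (-48 + 1008) / 32 = 960 / 32 = 30
(The negative root is discarded since n must be a positive integer.)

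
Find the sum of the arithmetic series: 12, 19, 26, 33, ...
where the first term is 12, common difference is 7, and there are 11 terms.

Sₙ = n/2 × (first + last)
Last term = a + (n-1)d = 12 + (11-1)×7 = 82
S_11 = 11/2 × (12 + 82)
S_11 = 11/2 × 94 = 517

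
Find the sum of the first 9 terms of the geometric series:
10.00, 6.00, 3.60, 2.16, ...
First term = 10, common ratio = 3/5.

Sₙ = a(1 - rⁿ) / (1 - r)
S_9 = 10(1 - (3/5)^9) / (1 - (3/5))
S_9 = 10(1 - (19683/1953125)) / (2/5)
S_9 = 1933442/78125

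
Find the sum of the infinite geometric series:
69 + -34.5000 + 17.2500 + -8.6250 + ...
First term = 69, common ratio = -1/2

For |r| < 1, S = a / (1 - r)
S = 69 / (1 - (-1/2))
S = 69 / (3/2)
S = 46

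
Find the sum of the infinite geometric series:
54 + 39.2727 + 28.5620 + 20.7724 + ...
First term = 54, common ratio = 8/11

For |r| < 1, S = a / (1 - r)
S = 54 / (1 - (8/11))
S = 54 / (3/11)
S = 198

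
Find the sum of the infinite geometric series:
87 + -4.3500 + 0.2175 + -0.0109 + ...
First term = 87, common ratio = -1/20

For |r| < 1, S = a / (1 - r)
S = 87 / (1 - (-1/20))
S = 87 / (21/20)
S = 580/7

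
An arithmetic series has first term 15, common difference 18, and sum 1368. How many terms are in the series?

Using S = n/2 × [2a + (n-1)d]
1368 = n/2 × [2(15) + (n-1)(18)]
1368 = n/2 × [30 + 18n - 18]
2736 = n × [12 + 18n]
18n² + (12)n - 2736 = 0
Discriminant: Δ = (12)² - 4(18)(-2736) = 144 + 196992 = 197136
√Δ = 444
n = [-(12) + √Δ] / (2·18) = (-12 + 444) / 36 = 432 / 36 = 12
(The negative root is discarded since n must be a positive integer.)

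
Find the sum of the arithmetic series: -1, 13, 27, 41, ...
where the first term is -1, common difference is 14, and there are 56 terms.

Sₙ = n/2 × (first + last)
Last term = a + (n-1)d = -1 + (56-1)×14 = 769
S_56 = 56/2 × (-1 + 769)
S_56 = 56/2 × 768 = 21504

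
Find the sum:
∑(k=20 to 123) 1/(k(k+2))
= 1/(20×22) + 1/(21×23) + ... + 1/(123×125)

Partial fractions: 1/(k(k+2)) = (1/2)[1/k - 1/(k+2)]
Telescoping leaves the first two and last two terms:
= (1/2)[1/20 + 1/21 - 1/124 - 1/125]
= 13273/325500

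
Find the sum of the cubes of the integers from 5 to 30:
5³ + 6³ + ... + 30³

Use ∑_{k=1}^{n} k³ = [n(n+1)/2]², then subtract the first 4 terms.
∑_{k=1}^{30} k³ = [30×31/2]² = 465² = 216225
∑_{k=1}^{4} k³ = [4×5/2]² = 10² = 100
∑_{k=5}^{30} k³ = 216225 - 100 = 216125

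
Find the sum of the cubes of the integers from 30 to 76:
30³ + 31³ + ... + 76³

Use ∑_{k=1}^{n} k³ = [n(n+1)/2]², then subtract the first 29 terms.
∑_{k=1}^{76} k³ = [76×77/2]² = 2926² = 8561476
∑_{k=1}^{29} k³ = [29×30/2]² = 435² = 189225
∑_{k=30}^{76} k³ = 8561476 - 189225 = 8372251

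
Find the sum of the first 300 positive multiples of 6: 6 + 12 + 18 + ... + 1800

Factor out 6: = 6(1 + 2 + ... + 300) = 6 × n(n+1)/2
= 6 × 300×301/2
= 6 × 45150
= 270900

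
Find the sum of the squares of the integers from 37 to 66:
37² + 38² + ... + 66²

Use ∑_{k=1}^{n} k² = n(n+1)(2n+1)/6, then subtract the first 36 terms.
∑_{k=1}^{66} k² = 66×67×133/6 = 98021
∑_{k=1}^{36} k² = 36×37×73/6 = 16206
∑_{k=37}^{66} k² = 98021 - 16206 = 81815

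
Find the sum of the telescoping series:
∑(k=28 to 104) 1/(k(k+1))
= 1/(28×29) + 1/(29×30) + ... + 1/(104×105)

Partial fractions: 1/(k(k+1)) = 1/k - 1/(k+1)
The series telescopes:
= (1/28 - 1/29) + (1/29 - 1/30) + ... + (1/104 - 1/105)
= 1/28 - 1/105
= 11/420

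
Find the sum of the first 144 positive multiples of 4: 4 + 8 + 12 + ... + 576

Factor out 4: = 4(1 + 2 + ... + 144) = 4 × n(n+1)/2
= 4 × 144×145/2
= 4 × 10440
= 41760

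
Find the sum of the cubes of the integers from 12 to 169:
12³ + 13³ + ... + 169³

Use ∑_{k=1}^{n} k³ = [n(n+1)/2]², then subtract the first 11 terms.
∑_{k=1}^{169} k³ = [169×170/2]² = 14365² = 206353225
∑_{k=1}^{11} k³ = [11×12/2]² = 66² = 4356
∑_{k=12}^{169} k³ = 206353225 - 4356 = 206348869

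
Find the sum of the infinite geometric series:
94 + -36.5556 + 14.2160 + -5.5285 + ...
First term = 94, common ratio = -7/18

For |r| < 1, S = a / (1 - r)
S = 94 / (1 - (-7/18))
S = 94 / (25/18)
S = 1692/25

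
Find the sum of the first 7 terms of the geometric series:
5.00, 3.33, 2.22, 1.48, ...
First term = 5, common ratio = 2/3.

Sₙ = a(1 - rⁿ) / (1 - r)
S_7 = 5(1 - (2/3)^7) / (1 - (2/3))
S_7 = 5(1 - (128/2187)) / (1/3)
S_7 = 10295/729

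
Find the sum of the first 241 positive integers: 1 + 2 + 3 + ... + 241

Formula: ∑k = n(n+1)/2
= 241×242/2
= 58322/2
= 29161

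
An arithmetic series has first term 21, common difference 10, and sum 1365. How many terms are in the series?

Using S = n/2 × [2a + (n-1)d]
1365 = n/2 × [2(21) + (n-1)(10)]
1365 = n/2 × [42 + 10n - 10]
2730 = n × [32 + 10n]
10n² + (32)n - 2730 = 0
Discriminant: Δ = (32)² - 4(10)(-2730) = 1024 + 109200 = 110224
√Δ = 332
n = [-(32) + √Δ] / (2·10) = (-32 + 332) / 20 = 300 / 20 = 15
(The negative root is discarded since n must be a positive integer.)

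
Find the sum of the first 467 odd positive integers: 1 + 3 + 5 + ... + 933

Sum of first n odd numbers = n²
= 467²
= 218089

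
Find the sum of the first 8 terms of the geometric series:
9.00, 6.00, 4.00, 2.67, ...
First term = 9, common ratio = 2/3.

Sₙ = a(1 - rⁿ) / (1 - r)
S_8 = 9(1 - (2/3)^8) / (1 - (2/3))
S_8 = 9(1 - (256/6561)) / (1/3)
S_8 = 6305/243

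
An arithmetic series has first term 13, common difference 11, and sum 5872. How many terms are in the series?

Using S = n/2 × [2a + (n-1)d]
5872 = n/2 × [2(13) + (n-1)(11)]
5872 = n/2 × [26 + 11n - 11]
11744 = n × [15 + 11n]
11n² + (15)n - 11744 = 0
Discriminant: Δ = (15)² - 4(11)(-11744) = 225 + 516736 = 516961
√Δ = 719
n = [-(15) + √Δ] / (2·11) = (-15 + 719) / 22 = 704 / 22 = 32
(The negative root is discarded since n must be a positive integer.)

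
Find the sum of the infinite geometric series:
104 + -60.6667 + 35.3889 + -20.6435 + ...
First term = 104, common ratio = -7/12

For |r| < 1, S = a / (1 - r)
S = 104 / (1 - (-7/12))
S = 104 / (19/12)
S = 1248/19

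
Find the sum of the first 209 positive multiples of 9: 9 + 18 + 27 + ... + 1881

Factor out 9: = 9(1 + 2 + ... + 209) = 9 × n(n+1)/2
= 9 × 209×210/2
= 9 × 21945
= 197505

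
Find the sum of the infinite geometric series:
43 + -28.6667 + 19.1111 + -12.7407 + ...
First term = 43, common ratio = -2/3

For |r| < 1, S = a / (1 - r)
S = 43 / (1 - (-2/3))
S = 43 / (5/3)
S = 129/5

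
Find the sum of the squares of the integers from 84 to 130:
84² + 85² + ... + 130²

Use ∑_{k=1}^{n} k² = n(n+1)(2n+1)/6, then subtract the first 83 terms.
∑_{k=1}^{130} k² = 130×131×261/6 = 740805
∑_{k=1}^{83} k² = 83×84×167/6 = 194054
∑_{k=84}^{130} k² = 740805 - 194054 = 546751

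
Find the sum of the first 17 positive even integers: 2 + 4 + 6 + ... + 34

Sum of first n even numbers = n(n+1)
= 17×18
= 306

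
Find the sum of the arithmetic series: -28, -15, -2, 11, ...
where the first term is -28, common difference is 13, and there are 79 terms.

Sₙ = n/2 × (first + last)
Last term = a + (n-1)d = -28 + (79-1)×13 = 986
S_79 = 79/2 × (-28 + 986)
S_79 = 79/2 × 958 = 37841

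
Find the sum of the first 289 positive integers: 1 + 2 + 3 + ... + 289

Formula: ∑k = n(n+1)/2
= 289×290/2
= 83810/2
= 41905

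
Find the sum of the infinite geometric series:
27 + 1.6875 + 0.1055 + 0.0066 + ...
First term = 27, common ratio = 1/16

For |r| < 1, S = a / (1 - r)
S = 27 / (1 - (1/16))
S = 27 / (15/16)
S = 144/5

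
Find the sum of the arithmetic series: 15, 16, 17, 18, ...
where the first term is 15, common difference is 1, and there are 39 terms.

Sₙ = n/2 × (first + last)
Last term = a + (n-1)d = 15 + (39-1)×1 = 53
S_39 = 39/2 × (15 + 53)
S_39 = 39/2 × 68 = 1326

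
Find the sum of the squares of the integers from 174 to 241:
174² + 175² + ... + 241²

Use ∑_{k=1}^{n} k² = n(n+1)(2n+1)/6, then subtract the first 173 terms.
∑_{k=1}^{241} k² = 241×242×483/6 = 4694921
∑_{k=1}^{173} k² = 173×174×347/6 = 1740899
∑_{k=174}^{241} k² = 4694921 - 1740899 = 2954022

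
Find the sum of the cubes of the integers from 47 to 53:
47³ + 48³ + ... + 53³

Use ∑_{k=1}^{n} k³ = [n(n+1)/2]², then subtract the first 46 terms.
∑_{k=1}^{53} k³ = [53×54/2]² = 1431² = 2047761
∑_{k=1}^{46} k³ = [46×47/2]² = 1081² = 1168561
∑_{k=47}^{53} k³ = 2047761 - 1168561 = 879200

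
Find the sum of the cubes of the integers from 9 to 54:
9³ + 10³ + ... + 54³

Use ∑_{k=1}^{n} k³ = [n(n+1)/2]², then subtract the first 8 terms.
∑_{k=1}^{54} k³ = [54×55/2]² = 1485² = 2205225
∑_{k=1}^{8} k³ = [8×9/2]² = 36² = 1296
∑_{k=9}^{54} k³ = 2205225 - 1296 = 2203929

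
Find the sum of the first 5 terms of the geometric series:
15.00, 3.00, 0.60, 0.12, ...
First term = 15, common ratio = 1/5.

Sₙ = a(1 - rⁿ) / (1 - r)
S_5 = 15(1 - (1/5)^5) / (1 - (1/5))
S_5 = 15(1 - (1/3125)) / (4/5)
S_5 = 2343/125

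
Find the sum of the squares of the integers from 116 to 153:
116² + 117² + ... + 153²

Use ∑_{k=1}^{n} k² = n(n+1)(2n+1)/6, then subtract the first 115 terms.
∑_{k=1}^{153} k² = 153×154×307/6 = 1205589
∑_{k=1}^{115} k² = 115×116×231/6 = 513590
∑_{k=116}^{153} k² = 1205589 - 513590 = 691999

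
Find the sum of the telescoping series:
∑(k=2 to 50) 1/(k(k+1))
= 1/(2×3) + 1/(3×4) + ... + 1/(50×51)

Partial fractions: 1/(k(k+1)) = 1/k - 1/(k+1)
The series telescopes:
= (1/2 - 1/3) + (1/3 - 1/4) + ... + (1/50 - 1/51)
= 1/2 - 1/51
= 49/102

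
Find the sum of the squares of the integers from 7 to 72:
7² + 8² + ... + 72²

Use ∑_{k=1}^{n} k² = n(n+1)(2n+1)/6, then subtract the first 6 terms.
∑_{k=1}^{72} k² = 72×73×145/6 = 127020
∑_{k=1}^{6} k² = 6×7×13/6 = 91
∑_{k=7}^{72} k² = 127020 - 91 = 126929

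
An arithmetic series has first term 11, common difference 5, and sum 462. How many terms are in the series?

Using S = n/2 × [2a + (n-1)d]
462 = n/2 × [2(11) + (n-1)(5)]
462 = n/2 × [22 + 5n - 5]
924 = n × [17 + 5n]
5n² + (17)n - 924 = 0
Discriminant: Δ = (17)² - 4(5)(-924) = 289 + 18480 = 18769
√Δ = 137
n = [-(17) + √Δ] / (2·5) = (-17 + 137) / 10 = 120 / 10 = 12
(The negative root is discarded since n must be a positive integer.)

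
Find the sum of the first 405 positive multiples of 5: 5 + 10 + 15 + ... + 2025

Factor out 5: = 5(1 + 2 + ... + 405) = 5 × n(n+1)/2
= 5 × 405×406/2
= 5 × 82215
= 411075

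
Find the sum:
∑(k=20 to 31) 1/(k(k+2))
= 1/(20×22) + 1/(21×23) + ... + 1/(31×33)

Partial fractions: 1/(k(k+2)) = (1/2)[1/k - 1/(k+2)]
Telescoping leaves the first two and last two terms:
= (1/2)[1/20 + 1/21 - 1/32 - 1/33]
= 1333/73920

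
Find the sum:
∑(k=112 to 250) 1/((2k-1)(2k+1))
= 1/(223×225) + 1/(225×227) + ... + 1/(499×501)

Partial fractions: 1/((2k-1)(2k+1)) = (1/2)[1/(2k-1) - 1/(2k+1)]
The series telescopes:
= (1/2)[1/223 - 1/501]
= 139/111723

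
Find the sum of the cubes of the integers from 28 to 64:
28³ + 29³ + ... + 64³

Use ∑_{k=1}^{n} k³ = [n(n+1)/2]², then subtract the first 27 terms.
∑_{k=1}^{64} k³ = [64×65/2]² = 2080² = 4326400
∑_{k=1}^{27} k³ = [27×28/2]² = 378² = 142884
∑_{k=28}^{64} k³ = 4326400 - 142884 = 4183516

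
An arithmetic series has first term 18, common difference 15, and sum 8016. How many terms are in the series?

Using S = n/2 × [2a + (n-1)d]
8016 = n/2 × [2(18) + (n-1)(15)]
8016 = n/2 × [36 + 15n - 15]
16032 = n × [21 + 15n]
15n² + (21)n - 16032 = 0
Discriminant: Δ = (21)² - 4(15)(-16032) = 441 + 961920 = 962361
√Δ = 981
n = [-(21) + √Δ] / (2·15) = (-21 + 981) / 30 = 960 / 30 = 32
(The negative root is discarded since n must be a positive integer.)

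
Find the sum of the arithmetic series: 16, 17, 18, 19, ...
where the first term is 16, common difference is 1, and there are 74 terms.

Sₙ = n/2 × (first + last)
Last term = a + (n-1)d = 16 + (74-1)×1 = 89
S_74 = 74/2 × (16 + 89)
S_74 = 74/2 × 105 = 3885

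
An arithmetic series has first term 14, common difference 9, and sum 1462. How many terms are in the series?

Using S = n/2 × [2a + (n-1)d]
1462 = n/2 × [2(14) + (n-1)(9)]
1462 = n/2 × [28 + 9n - 9]
2924 = n × [19 + 9n]
9n² + (19)n - 2924 = 0
Discriminant: Δ = (19)² - 4(9)(-2924) = 361 + 105264 = 105625
√Δ = 325
n = [-(19) + √Δ] / (2·9) = (-19 + 325) / 18 = 306 / 18 = 17
(The negative root is discarded since n must be a positive integer.)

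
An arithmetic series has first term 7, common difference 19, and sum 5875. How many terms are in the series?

Using S = n/2 × [2a + (n-1)d]
5875 = n/2 × [2(7) + (n-1)(19)]
5875 = n/2 × [14 + 19n - 19]
11750 = n × [-5 + 19n]
19n² + (-5)n - 11750 = 0
Discriminant: Δ = (-5)² - 4(19)(-11750) = 25 + 893000 = 893025
√Δ = 945
n = [-(-5) + √Δ] / (2·19) = (5 + 945) / 38 = 950 / 38 = 25
(The negative root is discarded since n must be a positive integer.)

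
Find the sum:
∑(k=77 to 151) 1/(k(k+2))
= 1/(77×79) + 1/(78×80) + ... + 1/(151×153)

Partial fractions: 1/(k(k+2)) = (1/2)[1/k - 1/(k+2)]
Telescoping leaves the first two and last two terms:
= (1/2)[1/77 + 1/78 - 1/152 - 1/153]
= 295475/46558512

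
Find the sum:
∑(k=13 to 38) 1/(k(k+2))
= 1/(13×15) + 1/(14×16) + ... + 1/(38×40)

Partial fractions: 1/(k(k+2)) = (1/2)[1/k - 1/(k+2)]
Telescoping leaves the first two and last two terms:
= (1/2)[1/13 + 1/14 - 1/39 - 1/40]
= 1067/21840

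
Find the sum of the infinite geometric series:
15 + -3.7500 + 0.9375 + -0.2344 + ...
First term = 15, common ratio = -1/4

For |r| < 1, S = a / (1 - r)
S = 15 / (1 - (-1/4))
S = 15 / (5/4)
S = 12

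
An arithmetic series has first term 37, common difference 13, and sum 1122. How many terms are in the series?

Using S = n/2 × [2a + (n-1)d]
1122 = n/2 × [2(37) + (n-1)(13)]
1122 = n/2 × [74 + 13n - 13]
2244 = n × [61 + 13n]
13n² + (61)n - 2244 = 0
Discriminant: Δ = (61)² - 4(13)(-2244) = 3721 + 116688 = 120409
√Δ = 347
n = [-(61) + √Δ] / (2·13) = (-61 + 347) / 26 = 286 / 26 = 11
(The negative root is discarded since n must be a positive integer.)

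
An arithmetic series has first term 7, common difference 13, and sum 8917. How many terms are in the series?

Using S = n/2 × [2a + (n-1)d]
8917 = n/2 × [2(7) + (n-1)(13)]
8917 = n/2 × [14 + 13n - 13]
17834 = n × [1 + 13n]
13n² + (1)n - 17834 = 0
Discriminant: Δ = (1)² - 4(13)(-17834) = 1 + 927368 = 927369
√Δ = 963
n = [-(1) + √Δ] / (2·13) = (-1 + 963) / 26 = 962 / 26 = 37
(The negative root is discarded since n must be a positive integer.)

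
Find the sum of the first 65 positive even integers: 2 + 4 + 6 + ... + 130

Sum of first n even numbers = n(n+1)
= 65×66
= 4290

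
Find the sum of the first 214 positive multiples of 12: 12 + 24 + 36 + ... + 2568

Factor out 12: = 12(1 + 2 + ... + 214) = 12 × n(n+1)/2
= 12 × 214×215/2
= 12 × 23005
= 276060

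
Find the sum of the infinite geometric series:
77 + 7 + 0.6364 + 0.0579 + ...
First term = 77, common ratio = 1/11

For |r| < 1, S = a / (1 - r)
S = 77 / (1 - (1/11))
S = 77 / (10/11)
S = 847/10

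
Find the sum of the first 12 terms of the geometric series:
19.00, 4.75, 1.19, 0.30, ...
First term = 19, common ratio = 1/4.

Sₙ = a(1 - rⁿ) / (1 - r)
S_12 = 19(1 - (1/4)^12) / (1 - (1/4))
S_12 = 19(1 - (1/16777216)) / (3/4)
S_12 = 106255695/4194304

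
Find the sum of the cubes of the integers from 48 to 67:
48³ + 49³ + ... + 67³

Use ∑_{k=1}^{n} k³ = [n(n+1)/2]², then subtract the first 47 terms.
∑_{k=1}^{67} k³ = [67×68/2]² = 2278² = 5189284
∑_{k=1}^{47} k³ = [47×48/2]² = 1128² = 1272384
∑_{k=48}^{67} k³ = 5189284 - 1272384 = 3916900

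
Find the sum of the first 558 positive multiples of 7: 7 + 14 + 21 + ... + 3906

Factor out 7: = 7(1 + 2 + ... + 558) = 7 × n(n+1)/2
= 7 × 558×559/2
= 7 × 155961
= 1091727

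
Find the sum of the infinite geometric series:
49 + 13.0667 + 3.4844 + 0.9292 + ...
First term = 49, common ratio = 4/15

For |r| < 1, S = a / (1 - r)
S = 49 / (1 - (4/15))
S = 49 / (11/15)
S = 735/11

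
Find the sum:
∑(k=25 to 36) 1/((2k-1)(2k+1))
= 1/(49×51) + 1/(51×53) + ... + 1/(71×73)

Partial fractions: 1/((2k-1)(2k+1)) = (1/2)[1/(2k-1) - 1/(2k+1)]
The series telescopes:
= (1/2)[1/49 - 1/73]
= 12/3577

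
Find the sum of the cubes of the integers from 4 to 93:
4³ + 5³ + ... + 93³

Use ∑_{k=1}^{n} k³ = [n(n+1)/2]², then subtract the first 3 terms.
∑_{k=1}^{93} k³ = [93×94/2]² = 4371² = 19105641
∑_{k=1}^{3} k³ = [3×4/2]² = 6² = 36
∑_{k=4}^{93} k³ = 19105641 - 36 = 19105605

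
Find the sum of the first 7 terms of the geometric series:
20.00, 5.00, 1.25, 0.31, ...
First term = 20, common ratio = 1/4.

Sₙ = a(1 - rⁿ) / (1 - r)
S_7 = 20(1 - (1/4)^7) / (1 - (1/4))
S_7 = 20(1 - (1/16384)) / (3/4)
S_7 = 27305/1024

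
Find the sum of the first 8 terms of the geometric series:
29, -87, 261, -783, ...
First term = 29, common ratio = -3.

Sₙ = a(1 - rⁿ) / (1 - r)
S_8 = 29(1 - (-3)^8) / (1 - (-3))
S_8 = 29(1 - 6561) / (4)
S_8 = -47560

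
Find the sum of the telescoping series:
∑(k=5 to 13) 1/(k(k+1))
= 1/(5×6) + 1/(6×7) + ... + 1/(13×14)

Partial fractions: 1/(k(k+1)) = 1/k - 1/(k+1)
The series telescopes:
= (1/5 - 1/6) + (1/6 - 1/7) + ... + (1/13 - 1/14)
= 1/5 - 1/14
= 9/70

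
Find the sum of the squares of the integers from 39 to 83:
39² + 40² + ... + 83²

Use ∑_{k=1}^{n} k² = n(n+1)(2n+1)/6, then subtract the first 38 terms.
∑_{k=1}^{83} k² = 83×84×167/6 = 194054
∑_{k=1}^{38} k² = 38×39×77/6 = 19019
∑_{k=39}^{83} k² = 194054 - 19019 = 175035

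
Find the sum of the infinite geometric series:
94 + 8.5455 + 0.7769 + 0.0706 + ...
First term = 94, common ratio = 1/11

For |r| < 1, S = a / (1 - r)
S = 94 / (1 - (1/11))
S = 94 / (10/11)
S = 517/5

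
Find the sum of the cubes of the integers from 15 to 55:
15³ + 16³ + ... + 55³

Use ∑_{k=1}^{n} k³ = [n(n+1)/2]², then subtract the first 14 terms.
∑_{k=1}^{55} k³ = [55×56/2]² = 1540² = 2371600
∑_{k=1}^{14} k³ = [14×15/2]² = 105² = 11025
∑_{k=15}^{55} k³ = 2371600 - 11025 = 2360575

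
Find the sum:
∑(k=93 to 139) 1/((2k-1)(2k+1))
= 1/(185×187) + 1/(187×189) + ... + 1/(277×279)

Partial fractions: 1/((2k-1)(2k+1)) = (1/2)[1/(2k-1) - 1/(2k+1)]
The series telescopes:
= (1/2)[1/185 - 1/279]
= 47/51615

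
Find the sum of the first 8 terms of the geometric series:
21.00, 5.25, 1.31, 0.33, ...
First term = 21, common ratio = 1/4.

Sₙ = a(1 - rⁿ) / (1 - r)
S_8 = 21(1 - (1/4)^8) / (1 - (1/4))
S_8 = 21(1 - (1/65536)) / (3/4)
S_8 = 458745/16384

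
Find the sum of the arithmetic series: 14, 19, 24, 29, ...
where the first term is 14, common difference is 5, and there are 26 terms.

Sₙ = n/2 × (first + last)
Last term = a + (n-1)d = 14 + (26-1)×5 = 139
S_26 = 26/2 × (14 + 139)
S_26 = 26/2 × 153 = 1989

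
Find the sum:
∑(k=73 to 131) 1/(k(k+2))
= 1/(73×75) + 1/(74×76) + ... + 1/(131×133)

Partial fractions: 1/(k(k+2)) = (1/2)[1/k - 1/(k+2)]
Telescoping leaves the first two and last two terms:
= (1/2)[1/73 + 1/74 - 1/132 - 1/133]
= 574601/94837512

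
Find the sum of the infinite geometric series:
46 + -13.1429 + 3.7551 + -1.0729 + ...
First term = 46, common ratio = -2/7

For |r| < 1, S = a / (1 - r)
S = 46 / (1 - (-2/7))
S = 46 / (9/7)
S = 322/9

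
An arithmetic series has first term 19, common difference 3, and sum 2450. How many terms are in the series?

Using S = n/2 × [2a + (n-1)d]
2450 = n/2 × [2(19) + (n-1)(3)]
2450 = n/2 × [38 + 3n - 3]
4900 = n × [35 + 3n]
3n² + (35)n - 4900 = 0
Discriminant: Δ = (35)² - 4(3)(-4900) = 1225 + 58800 = 60025
√Δ = 245
n = [-(35) + √Δ] / (2·3) = (-35 + 245) / 6 = 210 / 6 = 35
(The negative root is discarded since n must be a positive integer.)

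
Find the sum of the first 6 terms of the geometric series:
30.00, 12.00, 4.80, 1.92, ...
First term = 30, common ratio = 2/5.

Sₙ = a(1 - rⁿ) / (1 - r)
S_6 = 30(1 - (2/5)^6) / (1 - (2/5))
S_6 = 30(1 - (64/15625)) / (3/5)
S_6 = 31122/625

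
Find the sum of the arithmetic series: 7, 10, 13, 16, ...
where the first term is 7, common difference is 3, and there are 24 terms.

Sₙ = n/2 × (first + last)
Last term = a + (n-1)d = 7 + (24-1)×3 = 76
S_24 = 24/2 × (7 + 76)
S_24 = 24/2 × 83 = 996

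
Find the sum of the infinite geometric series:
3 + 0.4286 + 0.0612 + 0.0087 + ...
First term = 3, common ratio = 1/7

For |r| < 1, S = a / (1 - r)
S = 3 / (1 - (1/7))
S = 3 / (6/7)
S = 7/2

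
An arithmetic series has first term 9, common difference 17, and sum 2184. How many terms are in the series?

Using S = n/2 × [2a + (n-1)d]
2184 = n/2 × [2(9) + (n-1)(17)]
2184 = n/2 × [18 + 17n - 17]
4368 = n × [1 + 17n]
17n² + (1)n - 4368 = 0
Discriminant: Δ = (1)² - 4(17)(-4368) = 1 + 297024 = 297025
√Δ = 545
n = [-(1) + √Δ] / (2·17) = (-1 + 545) / 34 = 544 / 34 = 16
(The negative root is discarded since n must be a positive integer.)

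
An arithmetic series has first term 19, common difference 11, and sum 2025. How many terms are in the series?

Using S = n/2 × [2a + (n-1)d]
2025 = n/2 × [2(19) + (n-1)(11)]
2025 = n/2 × [38 + 11n - 11]
4050 = n × [27 + 11n]
11n² + (27)n - 4050 = 0
Discriminant: Δ = (27)² - 4(11)(-4050) = 729 + 178200 = 178929
√Δ = 423
n = [-(27) + √Δ] / (2·11) = (-27 + 423) / 22 = 396 / 22 = 18
(The negative root is discarded since n must be a positive integer.)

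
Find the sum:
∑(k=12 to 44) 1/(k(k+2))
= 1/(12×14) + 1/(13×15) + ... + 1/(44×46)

Partial fractions: 1/(k(k+2)) = (1/2)[1/k - 1/(k+2)]
Telescoping leaves the first two and last two terms:
= (1/2)[1/12 + 1/13 - 1/45 - 1/46]
= 6259/107640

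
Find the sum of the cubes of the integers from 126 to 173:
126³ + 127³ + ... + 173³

Use ∑_{k=1}^{n} k³ = [n(n+1)/2]², then subtract the first 125 terms.
∑_{k=1}^{173} k³ = [173×174/2]² = 15051² = 226532601
∑_{k=1}^{125} k³ = [125×126/2]² = 7875² = 62015625
∑_{k=126}^{173} k³ = 226532601 - 62015625 = 164516976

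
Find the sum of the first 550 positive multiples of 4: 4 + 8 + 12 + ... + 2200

Factor out 4: = 4(1 + 2 + ... + 550) = 4 × n(n+1)/2
= 4 × 550×551/2
= 4 × 151525
= 606100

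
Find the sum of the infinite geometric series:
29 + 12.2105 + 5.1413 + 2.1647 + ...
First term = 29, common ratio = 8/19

For |r| < 1, S = a / (1 - r)
S = 29 / (1 - (8/19))
S = 29 / (11/19)
S = 551/11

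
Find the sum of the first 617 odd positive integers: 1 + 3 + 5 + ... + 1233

Sum of first n odd numbers = n²
= 617²
= 380689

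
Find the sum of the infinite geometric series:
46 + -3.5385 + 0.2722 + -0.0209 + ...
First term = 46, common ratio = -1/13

For |r| < 1, S = a / (1 - r)
S = 46 / (1 - (-1/13))
S = 46 / (14/13)
S = 299/7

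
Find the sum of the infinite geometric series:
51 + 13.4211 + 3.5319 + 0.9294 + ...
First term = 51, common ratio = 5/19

For |r| < 1, S = a / (1 - r)
S = 51 / (1 - (5/19))
S = 51 / (14/19)
S = 969/14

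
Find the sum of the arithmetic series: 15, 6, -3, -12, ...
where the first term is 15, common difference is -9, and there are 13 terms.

Sₙ = n/2 × (first + last)
Last term = a + (n-1)d = 15 + (13-1)×(-9) = -93
S_13 = 13/2 × (15 + (-93))
S_13 = 13/2 × (-78) = -507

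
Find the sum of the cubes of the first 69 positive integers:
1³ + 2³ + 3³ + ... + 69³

Formula: ∑k³ = [n(n+1)/2]²
= [69×70/2]²
= 2415²
= 5832225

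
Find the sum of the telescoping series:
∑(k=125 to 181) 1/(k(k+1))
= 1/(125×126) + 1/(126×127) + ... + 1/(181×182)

Partial fractions: 1/(k(k+1)) = 1/k - 1/(k+1)
The series telescopes:
= (1/125 - 1/126) + (1/126 - 1/127) + ... + (1/181 - 1/182)
= 1/125 - 1/182
= 57/22750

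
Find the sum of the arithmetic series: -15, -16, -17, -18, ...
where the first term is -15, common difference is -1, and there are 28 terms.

Sₙ = n/2 × (first + last)
Last term = a + (n-1)d = -15 + (28-1)×(-1) = -42
S_28 = 28/2 × (-15 + (-42))
S_28 = 28/2 × (-57) = -798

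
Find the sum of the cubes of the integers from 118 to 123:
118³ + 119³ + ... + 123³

Use ∑_{k=1}^{n} k³ = [n(n+1)/2]², then subtract the first 117 terms.
∑_{k=1}^{123} k³ = [123×124/2]² = 7626² = 58155876
∑_{k=1}^{117} k³ = [117×118/2]² = 6903² = 47651409
∑_{k=118}^{123} k³ = 58155876 - 47651409 = 10504467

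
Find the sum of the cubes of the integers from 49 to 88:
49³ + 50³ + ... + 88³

Use ∑_{k=1}^{n} k³ = [n(n+1)/2]², then subtract the first 48 terms.
∑_{k=1}^{88} k³ = [88×89/2]² = 3916² = 15335056
∑_{k=1}^{48} k³ = [48×49/2]² = 1176² = 1382976
∑_{k=49}^{88} k³ = 15335056 - 1382976 = 13952080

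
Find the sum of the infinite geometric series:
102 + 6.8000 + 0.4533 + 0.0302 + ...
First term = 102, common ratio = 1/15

For |r| < 1, S = a / (1 - r)
S = 102 / (1 - (1/15))
S = 102 / (14/15)
S = 765/7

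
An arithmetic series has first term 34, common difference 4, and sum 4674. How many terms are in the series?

Using S = n/2 × [2a + (n-1)d]
4674 = n/2 × [2(34) + (n-1)(4)]
4674 = n/2 × [68 + 4n - 4]
9348 = n × [64 + 4n]
4n² + (64)n - 9348 = 0
Discriminant: Δ = (64)² - 4(4)(-9348) = 4096 + 149568 = 153664
√Δ = 392
n = [-(64) + √Δ] / (2·4) = (-64 + 392) / 8 = 328 / 8 = 41
(The negative root is discarded since n must be a positive integer.)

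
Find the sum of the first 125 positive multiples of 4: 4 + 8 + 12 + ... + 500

Factor out 4: = 4(1 + 2 + ... + 125) = 4 × n(n+1)/2
= 4 × 125×126/2
= 4 × 7875
= 31500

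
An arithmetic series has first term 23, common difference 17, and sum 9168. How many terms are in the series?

Using S = n/2 × [2a + (n-1)d]
9168 = n/2 × [2(23) + (n-1)(17)]
9168 = n/2 × [46 + 17n - 17]
18336 = n × [29 + 17n]
17n² + (29)n - 18336 = 0
Discriminant: Δ = (29)² - 4(17)(-18336) = 841 + 1246848 = 1247689
√Δ = 1117
n = [-(29) + √Δ] / (2·17) = (-29 + 1117) / 34 = 1088 / 34 = 32
(The negative root is discarded since n must be a positive integer.)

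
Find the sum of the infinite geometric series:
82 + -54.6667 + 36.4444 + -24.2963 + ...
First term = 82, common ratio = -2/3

For |r| < 1, S = a / (1 - r)
S = 82 / (1 - (-2/3))
S = 82 / (5/3)
S = 246/5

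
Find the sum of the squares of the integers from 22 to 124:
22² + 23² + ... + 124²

Use ∑_{k=1}^{n} k² = n(n+1)(2n+1)/6, then subtract the first 21 terms.
∑_{k=1}^{124} k² = 124×125×249/6 = 643250
∑_{k=1}^{21} k² = 21×22×43/6 = 3311
∑_{k=22}^{124} k² = 643250 - 3311 = 639939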